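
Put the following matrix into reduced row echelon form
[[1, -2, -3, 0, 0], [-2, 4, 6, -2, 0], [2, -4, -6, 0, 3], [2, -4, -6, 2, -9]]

[[1, -2, -3, 0, 0], [0, 0, 0, 1, 0], [0, 0, 0, 0, 1], [0, 0, 0, 0, 0]]

Add 2 times r1 to r2.
  [ 1  -2  -3   0   0 ]
  [ 0   0   0  -2   0 ]
  [ 2  -4  -6   0   3 ]
  [ 2  -4  -6   2  -9 ]
Subtract 2 times r1 from r3.
  [ 1  -2  -3   0   0 ]
  [ 0   0   0  -2   0 ]
  [ 0   0   0   0   3 ]
  [ 2  -4  -6   2  -9 ]
Subtract 2 times r1 from r4.
  [ 1  -2  -3   0   0 ]
  [ 0   0   0  -2   0 ]
  [ 0   0   0   0   3 ]
  [ 0   0   0   2  -9 ]
Multiply r2 by -1/2.
  [ 1  -2  -3  0   0 ]
  [ 0   0   0  1   0 ]
  [ 0   0   0  0   3 ]
  [ 0   0   0  2  -9 ]
Subtract 2 times r2 from r4.
  [ 1  -2  -3  0   0 ]
  [ 0   0   0  1   0 ]
  [ 0   0   0  0   3 ]
  [ 0   0   0  0  -9 ]
Multiply r3 by 1/3.
  [ 1  -2  -3  0   0 ]
  [ 0   0   0  1   0 ]
  [ 0   0   0  0   1 ]
  [ 0   0   0  0  -9 ]
Add 9 times r3 to r4.
  [ 1  -2  -3  0  0 ]
  [ 0   0   0  1  0 ]
  [ 0   0   0  0  1 ]
  [ 0   0   0  0  0 ]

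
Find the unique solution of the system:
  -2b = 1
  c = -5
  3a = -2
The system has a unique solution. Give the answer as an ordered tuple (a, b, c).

(-2/3, -1/2, -5)

Form the augmented matrix and row-reduce:
  [ 0  -2  0  |   1 ]
  [ 0   0  1  |  -5 ]
  [ 3   0  0  |  -2 ]
Swap R1 and R3.
  [ 3   0  0  |  -2 ]
  [ 0   0  1  |  -5 ]
  [ 0  -2  0  |   1 ]
Multiply R1 by 1/3.
  [ 1   0  0  |  -2/3 ]
  [ 0   0  1  |    -5 ]
  [ 0  -2  0  |     1 ]
Swap R2 and R3.
  [ 1   0  0  |  -2/3 ]
  [ 0  -2  0  |     1 ]
  [ 0   0  1  |    -5 ]
Multiply R2 by -1/2.
  [ 1  0  0  |  -2/3 ]
  [ 0  1  0  |  -1/2 ]
  [ 0  0  1  |    -5 ]
Reading off the last column: a = -2/3, b = -1/2, c = -5.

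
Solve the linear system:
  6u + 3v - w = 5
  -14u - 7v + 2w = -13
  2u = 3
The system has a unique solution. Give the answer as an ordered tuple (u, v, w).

Form the augmented matrix and row-reduce:
  [   6   3  -1  |    5 ]
  [ -14  -7   2  |  -13 ]
  [   2   0   0  |    3 ]
Multiply ρ1 by 1/6.
  [   1  1/2  -1/6  |  5/6 ]
  [ -14   -7     2  |  -13 ]
  [   2    0     0  |    3 ]
Add 14 times ρ1 to ρ2.
  [ 1  1/2  -1/6  |   5/6 ]
  [ 0    0  -1/3  |  -4/3 ]
  [ 2    0     0  |     3 ]
Subtract 2 times ρ1 from ρ3.
  [ 1  1/2  -1/6  |   5/6 ]
  [ 0    0  -1/3  |  -4/3 ]
  [ 0   -1   1/3  |   4/3 ]
Swap ρ2 and ρ3.
  [ 1  1/2  -1/6  |   5/6 ]
  [ 0   -1   1/3  |   4/3 ]
  [ 0    0  -1/3  |  -4/3 ]
Multiply ρ2 by -1.
  [ 1  1/2  -1/6  |   5/6 ]
  [ 0    1  -1/3  |  -4/3 ]
  [ 0    0  -1/3  |  -4/3 ]
Multiply ρ3 by -3.
  [ 1  1/2  -1/6  |   5/6 ]
  [ 0    1  -1/3  |  -4/3 ]
  [ 0    0     1  |     4 ]
Add 1/3 times ρ3 to ρ2.
  [ 1  1/2  -1/6  |  5/6 ]
  [ 0    1     0  |    0 ]
  [ 0    0     1  |    4 ]
Add 1/6 times ρ3 to ρ1.
  [ 1  1/2  0  |  3/2 ]
  [ 0    1  0  |    0 ]
  [ 0    0  1  |    4 ]
Subtract 1/2 times ρ2 from ρ1.
  [ 1  0  0  |  3/2 ]
  [ 0  1  0  |    0 ]
  [ 0  0  1  |    4 ]
Reading off the last column: u = 3/2, v = 0, w = 4.

(3/2, 0, 4)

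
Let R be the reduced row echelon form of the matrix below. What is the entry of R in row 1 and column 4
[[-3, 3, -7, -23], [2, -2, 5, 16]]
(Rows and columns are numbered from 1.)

r1 := -1/3·r1
  [ 1  -1  7/3  23/3 ]
  [ 2  -2    5    16 ]
r2 := r2 − 2·r1
  [ 1  -1  7/3  23/3 ]
  [ 0   0  1/3   2/3 ]
r2 := 3·r2
  [ 1  -1  7/3  23/3 ]
  [ 0   0    1     2 ]
r1 := r1 − 7/3·r2
  [ 1  -1  0  3 ]
  [ 0   0  1  2 ]

3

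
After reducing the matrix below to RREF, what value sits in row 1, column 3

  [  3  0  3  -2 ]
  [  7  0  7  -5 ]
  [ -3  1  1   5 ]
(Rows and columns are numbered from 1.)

1

Multiply R1 by 1/3.
  [  1  0  1  -2/3 ]
  [  7  0  7    -5 ]
  [ -3  1  1     5 ]
Subtract 7 times R1 from R2.
  [  1  0  1  -2/3 ]
  [  0  0  0  -1/3 ]
  [ -3  1  1     5 ]
Add 3 times R1 to R3.
  [ 1  0  1  -2/3 ]
  [ 0  0  0  -1/3 ]
  [ 0  1  4     3 ]
Swap R2 and R3.
  [ 1  0  1  -2/3 ]
  [ 0  1  4     3 ]
  [ 0  0  0  -1/3 ]
Multiply R3 by -3.
  [ 1  0  1  -2/3 ]
  [ 0  1  4     3 ]
  [ 0  0  0     1 ]
Subtract 3 times R3 from R2.
  [ 1  0  1  -2/3 ]
  [ 0  1  4     0 ]
  [ 0  0  0     1 ]
Add 2/3 times R3 to R1.
  [ 1  0  1  0 ]
  [ 0  1  4  0 ]
  [ 0  0  0  1 ]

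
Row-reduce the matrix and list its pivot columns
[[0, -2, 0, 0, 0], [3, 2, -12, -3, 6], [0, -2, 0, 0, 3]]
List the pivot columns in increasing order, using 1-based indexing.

ρ1 <-> ρ2
  [ 3   2  -12  -3  6 ]
  [ 0  -2    0   0  0 ]
  [ 0  -2    0   0  3 ]
ρ1 := 1/3·ρ1
  [ 1  2/3  -4  -1  2 ]
  [ 0   -2   0   0  0 ]
  [ 0   -2   0   0  3 ]
ρ2 := -1/2·ρ2
  [ 1  2/3  -4  -1  2 ]
  [ 0    1   0   0  0 ]
  [ 0   -2   0   0  3 ]
ρ3 := ρ3 + 2·ρ2
  [ 1  2/3  -4  -1  2 ]
  [ 0    1   0   0  0 ]
  [ 0    0   0   0  3 ]
ρ3 := 1/3·ρ3
  [ 1  2/3  -4  -1  2 ]
  [ 0    1   0   0  0 ]
  [ 0    0   0   0  1 ]
ρ1 := ρ1 − 2·ρ3
  [ 1  2/3  -4  -1  0 ]
  [ 0    1   0   0  0 ]
  [ 0    0   0   0  1 ]
ρ1 := ρ1 − 2/3·ρ2
  [ 1  0  -4  -1  0 ]
  [ 0  1   0   0  0 ]
  [ 0  0   0   0  1 ]
Pivot columns are the columns containing a leading 1.

1, 2, 5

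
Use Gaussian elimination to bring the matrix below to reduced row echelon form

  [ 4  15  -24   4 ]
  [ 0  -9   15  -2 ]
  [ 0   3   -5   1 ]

[[1, 0, 1/4, 0], [0, 1, -5/3, 0], [0, 0, 0, 1]]

R1 := 1/4·R1
  [ 1  15/4  -6   1 ]
  [ 0    -9  15  -2 ]
  [ 0     3  -5   1 ]
R2 := -1/9·R2
  [ 1  15/4    -6    1 ]
  [ 0     1  -5/3  2/9 ]
  [ 0     3    -5    1 ]
R3 := R3 − 3·R2
  [ 1  15/4    -6    1 ]
  [ 0     1  -5/3  2/9 ]
  [ 0     0     0  1/3 ]
R3 := 3·R3
  [ 1  15/4    -6    1 ]
  [ 0     1  -5/3  2/9 ]
  [ 0     0     0    1 ]
R2 := R2 − 2/9·R3
  [ 1  15/4    -6  1 ]
  [ 0     1  -5/3  0 ]
  [ 0     0     0  1 ]
R1 := R1 − R3
  [ 1  15/4    -6  0 ]
  [ 0     1  -5/3  0 ]
  [ 0     0     0  1 ]
R1 := R1 − 15/4·R2
  [ 1  0   1/4  0 ]
  [ 0  1  -5/3  0 ]
  [ 0  0     0  1 ]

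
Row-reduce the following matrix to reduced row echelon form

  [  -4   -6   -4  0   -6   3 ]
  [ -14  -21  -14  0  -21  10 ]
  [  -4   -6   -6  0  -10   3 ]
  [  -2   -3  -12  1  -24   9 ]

[[1, 3/2, 0, 0, -1/2, 0], [0, 0, 1, 0, 2, 0], [0, 0, 0, 1, -1, 0], [0, 0, 0, 0, 0, 1]]

R1 ← -1/4·R1
  [   1  3/2    1  0  3/2  -3/4 ]
  [ -14  -21  -14  0  -21    10 ]
  [  -4   -6   -6  0  -10     3 ]
  [  -2   -3  -12  1  -24     9 ]
R2 ← R2 + 14·R1
  [  1  3/2    1  0  3/2  -3/4 ]
  [  0    0    0  0    0  -1/2 ]
  [ -4   -6   -6  0  -10     3 ]
  [ -2   -3  -12  1  -24     9 ]
R3 ← R3 + 4·R1
  [  1  3/2    1  0  3/2  -3/4 ]
  [  0    0    0  0    0  -1/2 ]
  [  0    0   -2  0   -4     0 ]
  [ -2   -3  -12  1  -24     9 ]
R4 ← R4 + 2·R1
  [ 1  3/2    1  0  3/2  -3/4 ]
  [ 0    0    0  0    0  -1/2 ]
  [ 0    0   -2  0   -4     0 ]
  [ 0    0  -10  1  -21  15/2 ]
R2 <-> R3
  [ 1  3/2    1  0  3/2  -3/4 ]
  [ 0    0   -2  0   -4     0 ]
  [ 0    0    0  0    0  -1/2 ]
  [ 0    0  -10  1  -21  15/2 ]
R2 ← -1/2·R2
  [ 1  3/2    1  0  3/2  -3/4 ]
  [ 0    0    1  0    2     0 ]
  [ 0    0    0  0    0  -1/2 ]
  [ 0    0  -10  1  -21  15/2 ]
R4 ← R4 + 10·R2
  [ 1  3/2  1  0  3/2  -3/4 ]
  [ 0    0  1  0    2     0 ]
  [ 0    0  0  0    0  -1/2 ]
  [ 0    0  0  1   -1  15/2 ]
R3 <-> R4
  [ 1  3/2  1  0  3/2  -3/4 ]
  [ 0    0  1  0    2     0 ]
  [ 0    0  0  1   -1  15/2 ]
  [ 0    0  0  0    0  -1/2 ]
R4 ← -2·R4
  [ 1  3/2  1  0  3/2  -3/4 ]
  [ 0    0  1  0    2     0 ]
  [ 0    0  0  1   -1  15/2 ]
  [ 0    0  0  0    0     1 ]
R3 ← R3 − 15/2·R4
  [ 1  3/2  1  0  3/2  -3/4 ]
  [ 0    0  1  0    2     0 ]
  [ 0    0  0  1   -1     0 ]
  [ 0    0  0  0    0     1 ]
R1 ← R1 + 3/4·R4
  [ 1  3/2  1  0  3/2  0 ]
  [ 0    0  1  0    2  0 ]
  [ 0    0  0  1   -1  0 ]
  [ 0    0  0  0    0  1 ]
R1 ← R1 − R2
  [ 1  3/2  0  0  -1/2  0 ]
  [ 0    0  1  0     2  0 ]
  [ 0    0  0  1    -1  0 ]
  [ 0    0  0  0     0  1 ]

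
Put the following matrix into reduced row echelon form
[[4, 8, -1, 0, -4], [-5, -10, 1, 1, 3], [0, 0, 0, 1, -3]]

ρ1 → 1/4·ρ1
  [  1    2  -1/4  0  -1 ]
  [ -5  -10     1  1   3 ]
  [  0    0     0  1  -3 ]
ρ2 → ρ2 + 5·ρ1
  [ 1  2  -1/4  0  -1 ]
  [ 0  0  -1/4  1  -2 ]
  [ 0  0     0  1  -3 ]
ρ2 → -4·ρ2
  [ 1  2  -1/4   0  -1 ]
  [ 0  0     1  -4   8 ]
  [ 0  0     0   1  -3 ]
ρ2 → ρ2 + 4·ρ3
  [ 1  2  -1/4  0  -1 ]
  [ 0  0     1  0  -4 ]
  [ 0  0     0  1  -3 ]
ρ1 → ρ1 + 1/4·ρ2
  [ 1  2  0  0  -2 ]
  [ 0  0  1  0  -4 ]
  [ 0  0  0  1  -3 ]

[[1, 2, 0, 0, -2], [0, 0, 1, 0, -4], [0, 0, 0, 1, -3]]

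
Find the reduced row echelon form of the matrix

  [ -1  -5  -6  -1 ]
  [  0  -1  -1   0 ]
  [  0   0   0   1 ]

R1 ← -1·R1
  [ 1   5   6  1 ]
  [ 0  -1  -1  0 ]
  [ 0   0   0  1 ]
R2 ← -1·R2
  [ 1  5  6  1 ]
  [ 0  1  1  0 ]
  [ 0  0  0  1 ]
R1 ← R1 − R3
  [ 1  5  6  0 ]
  [ 0  1  1  0 ]
  [ 0  0  0  1 ]
R1 ← R1 − 5·R2
  [ 1  0  1  0 ]
  [ 0  1  1  0 ]
  [ 0  0  0  1 ]

[[1, 0, 1, 0], [0, 1, 1, 0], [0, 0, 0, 1]]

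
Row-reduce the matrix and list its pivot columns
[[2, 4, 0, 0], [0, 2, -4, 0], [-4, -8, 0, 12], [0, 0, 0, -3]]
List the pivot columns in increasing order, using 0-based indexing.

r1 -> 1/2·r1
  [  1   2   0   0 ]
  [  0   2  -4   0 ]
  [ -4  -8   0  12 ]
  [  0   0   0  -3 ]
r3 -> r3 + 4·r1
  [ 1  2   0   0 ]
  [ 0  2  -4   0 ]
  [ 0  0   0  12 ]
  [ 0  0   0  -3 ]
r2 -> 1/2·r2
  [ 1  2   0   0 ]
  [ 0  1  -2   0 ]
  [ 0  0   0  12 ]
  [ 0  0   0  -3 ]
r3 -> 1/12·r3
  [ 1  2   0   0 ]
  [ 0  1  -2   0 ]
  [ 0  0   0   1 ]
  [ 0  0   0  -3 ]
r4 -> r4 + 3·r3
  [ 1  2   0  0 ]
  [ 0  1  -2  0 ]
  [ 0  0   0  1 ]
  [ 0  0   0  0 ]
r1 -> r1 − 2·r2
  [ 1  0   4  0 ]
  [ 0  1  -2  0 ]
  [ 0  0   0  1 ]
  [ 0  0   0  0 ]
Pivot columns are the columns containing a leading 1.

0, 1, 3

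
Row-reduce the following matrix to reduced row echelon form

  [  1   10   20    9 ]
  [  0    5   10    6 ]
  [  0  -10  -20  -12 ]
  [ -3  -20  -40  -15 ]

[[1, 0, 0, -3], [0, 1, 2, 6/5], [0, 0, 0, 0], [0, 0, 0, 0]]

r4 → r4 + 3·r1
  [ 1   10   20    9 ]
  [ 0    5   10    6 ]
  [ 0  -10  -20  -12 ]
  [ 0   10   20   12 ]
r2 → 1/5·r2
  [ 1   10   20    9 ]
  [ 0    1    2  6/5 ]
  [ 0  -10  -20  -12 ]
  [ 0   10   20   12 ]
r3 → r3 + 10·r2
  [ 1  10  20    9 ]
  [ 0   1   2  6/5 ]
  [ 0   0   0    0 ]
  [ 0  10  20   12 ]
r4 → r4 − 10·r2
  [ 1  10  20    9 ]
  [ 0   1   2  6/5 ]
  [ 0   0   0    0 ]
  [ 0   0   0    0 ]
r1 → r1 − 10·r2
  [ 1  0  0   -3 ]
  [ 0  1  2  6/5 ]
  [ 0  0  0    0 ]
  [ 0  0  0    0 ]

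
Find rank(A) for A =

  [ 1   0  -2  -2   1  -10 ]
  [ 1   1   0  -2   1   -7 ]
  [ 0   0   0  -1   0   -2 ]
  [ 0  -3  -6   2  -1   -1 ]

Subtract R1 from R2.
Add 3 times R2 to R4.
Multiply R3 by -1.
Subtract 2 times R3 from R4.
Multiply R4 by -1.
Subtract R4 from R1.
Add 2 times R3 to R1.
The reduced form has 4 nonzero rows.

rank = 4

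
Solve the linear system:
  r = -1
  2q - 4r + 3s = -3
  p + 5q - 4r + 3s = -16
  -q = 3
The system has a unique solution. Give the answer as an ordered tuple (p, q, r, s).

(-4, -3, -1, -1/3)

Form the augmented matrix and row-reduce:
  [ 0   0   1  0  |   -1 ]
  [ 0   2  -4  3  |   -3 ]
  [ 1   5  -4  3  |  -16 ]
  [ 0  -1   0  0  |    3 ]
R1 <-> R3
  [ 1   5  -4  3  |  -16 ]
  [ 0   2  -4  3  |   -3 ]
  [ 0   0   1  0  |   -1 ]
  [ 0  -1   0  0  |    3 ]
R2 ← 1/2·R2
  [ 1   5  -4    3  |   -16 ]
  [ 0   1  -2  3/2  |  -3/2 ]
  [ 0   0   1    0  |    -1 ]
  [ 0  -1   0    0  |     3 ]
R4 ← R4 + R2
  [ 1  5  -4    3  |   -16 ]
  [ 0  1  -2  3/2  |  -3/2 ]
  [ 0  0   1    0  |    -1 ]
  [ 0  0  -2  3/2  |   3/2 ]
R4 ← R4 + 2·R3
  [ 1  5  -4    3  |   -16 ]
  [ 0  1  -2  3/2  |  -3/2 ]
  [ 0  0   1    0  |    -1 ]
  [ 0  0   0  3/2  |  -1/2 ]
R4 ← 2/3·R4
  [ 1  5  -4    3  |   -16 ]
  [ 0  1  -2  3/2  |  -3/2 ]
  [ 0  0   1    0  |    -1 ]
  [ 0  0   0    1  |  -1/3 ]
R2 ← R2 − 3/2·R4
  [ 1  5  -4  3  |   -16 ]
  [ 0  1  -2  0  |    -1 ]
  [ 0  0   1  0  |    -1 ]
  [ 0  0   0  1  |  -1/3 ]
R1 ← R1 − 3·R4
  [ 1  5  -4  0  |   -15 ]
  [ 0  1  -2  0  |    -1 ]
  [ 0  0   1  0  |    -1 ]
  [ 0  0   0  1  |  -1/3 ]
R2 ← R2 + 2·R3
  [ 1  5  -4  0  |   -15 ]
  [ 0  1   0  0  |    -3 ]
  [ 0  0   1  0  |    -1 ]
  [ 0  0   0  1  |  -1/3 ]
R1 ← R1 + 4·R3
  [ 1  5  0  0  |   -19 ]
  [ 0  1  0  0  |    -3 ]
  [ 0  0  1  0  |    -1 ]
  [ 0  0  0  1  |  -1/3 ]
R1 ← R1 − 5·R2
  [ 1  0  0  0  |    -4 ]
  [ 0  1  0  0  |    -3 ]
  [ 0  0  1  0  |    -1 ]
  [ 0  0  0  1  |  -1/3 ]
Reading off the last column: p = -4, q = -3, r = -1, s = -1/3.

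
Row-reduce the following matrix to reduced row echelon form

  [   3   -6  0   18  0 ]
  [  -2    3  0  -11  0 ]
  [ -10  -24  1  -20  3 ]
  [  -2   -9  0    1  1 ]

[[1, 0, 0, 4, 0], [0, 1, 0, -1, 0], [0, 0, 1, -4, 0], [0, 0, 0, 0, 1]]

R1 := 1/3·R1
  [   1   -2  0    6  0 ]
  [  -2    3  0  -11  0 ]
  [ -10  -24  1  -20  3 ]
  [  -2   -9  0    1  1 ]
R2 := R2 + 2·R1
  [   1   -2  0    6  0 ]
  [   0   -1  0    1  0 ]
  [ -10  -24  1  -20  3 ]
  [  -2   -9  0    1  1 ]
R3 := R3 + 10·R1
  [  1   -2  0   6  0 ]
  [  0   -1  0   1  0 ]
  [  0  -44  1  40  3 ]
  [ -2   -9  0   1  1 ]
R4 := R4 + 2·R1
  [ 1   -2  0   6  0 ]
  [ 0   -1  0   1  0 ]
  [ 0  -44  1  40  3 ]
  [ 0  -13  0  13  1 ]
R2 := -1·R2
  [ 1   -2  0   6  0 ]
  [ 0    1  0  -1  0 ]
  [ 0  -44  1  40  3 ]
  [ 0  -13  0  13  1 ]
R3 := R3 + 44·R2
  [ 1   -2  0   6  0 ]
  [ 0    1  0  -1  0 ]
  [ 0    0  1  -4  3 ]
  [ 0  -13  0  13  1 ]
R4 := R4 + 13·R2
  [ 1  -2  0   6  0 ]
  [ 0   1  0  -1  0 ]
  [ 0   0  1  -4  3 ]
  [ 0   0  0   0  1 ]
R3 := R3 − 3·R4
  [ 1  -2  0   6  0 ]
  [ 0   1  0  -1  0 ]
  [ 0   0  1  -4  0 ]
  [ 0   0  0   0  1 ]
R1 := R1 + 2·R2
  [ 1  0  0   4  0 ]
  [ 0  1  0  -1  0 ]
  [ 0  0  1  -4  0 ]
  [ 0  0  0   0  1 ]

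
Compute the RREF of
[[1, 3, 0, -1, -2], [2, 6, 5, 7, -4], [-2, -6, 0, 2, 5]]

Subtract 2 times r1 from r2.
Add 2 times r1 to r3.
Multiply r2 by 1/5.
Add 2 times r3 to r1.

[[1, 3, 0, -1, 0], [0, 0, 1, 9/5, 0], [0, 0, 0, 0, 1]]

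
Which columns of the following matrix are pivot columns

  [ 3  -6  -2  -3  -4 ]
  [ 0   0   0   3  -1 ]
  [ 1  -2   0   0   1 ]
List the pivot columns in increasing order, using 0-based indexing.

ρ1 ← 1/3·ρ1
ρ3 ← ρ3 − ρ1
ρ2 <=> ρ3
ρ2 ← 3/2·ρ2
ρ3 ← 1/3·ρ3
ρ2 ← ρ2 − 3/2·ρ3
ρ1 ← ρ1 + ρ3
ρ1 ← ρ1 + 2/3·ρ2
Pivot columns are the columns containing a leading 1.

0, 2, 3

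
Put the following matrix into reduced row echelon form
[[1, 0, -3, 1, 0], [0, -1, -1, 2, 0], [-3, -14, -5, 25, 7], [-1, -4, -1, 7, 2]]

Add 3 times R1 to R3.
  [  1    0   -3   1  0 ]
  [  0   -1   -1   2  0 ]
  [  0  -14  -14  28  7 ]
  [ -1   -4   -1   7  2 ]
Add R1 to R4.
  [ 1    0   -3   1  0 ]
  [ 0   -1   -1   2  0 ]
  [ 0  -14  -14  28  7 ]
  [ 0   -4   -4   8  2 ]
Multiply R2 by -1.
  [ 1    0   -3   1  0 ]
  [ 0    1    1  -2  0 ]
  [ 0  -14  -14  28  7 ]
  [ 0   -4   -4   8  2 ]
Add 14 times R2 to R3.
  [ 1   0  -3   1  0 ]
  [ 0   1   1  -2  0 ]
  [ 0   0   0   0  7 ]
  [ 0  -4  -4   8  2 ]
Add 4 times R2 to R4.
  [ 1  0  -3   1  0 ]
  [ 0  1   1  -2  0 ]
  [ 0  0   0   0  7 ]
  [ 0  0   0   0  2 ]
Multiply R3 by 1/7.
  [ 1  0  -3   1  0 ]
  [ 0  1   1  -2  0 ]
  [ 0  0   0   0  1 ]
  [ 0  0   0   0  2 ]
Subtract 2 times R3 from R4.
  [ 1  0  -3   1  0 ]
  [ 0  1   1  -2  0 ]
  [ 0  0   0   0  1 ]
  [ 0  0   0   0  0 ]

[[1, 0, -3, 1, 0], [0, 1, 1, -2, 0], [0, 0, 0, 0, 1], [0, 0, 0, 0, 0]]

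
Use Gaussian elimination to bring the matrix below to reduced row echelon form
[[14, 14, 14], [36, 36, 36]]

R1 ← 1/14·R1
  [  1   1   1 ]
  [ 36  36  36 ]
R2 ← R2 − 36·R1
  [ 1  1  1 ]
  [ 0  0  0 ]

[[1, 1, 1], [0, 0, 0]]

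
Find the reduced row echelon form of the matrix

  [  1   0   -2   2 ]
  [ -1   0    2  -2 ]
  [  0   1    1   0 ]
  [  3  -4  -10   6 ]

[[1, 0, -2, 2], [0, 1, 1, 0], [0, 0, 0, 0], [0, 0, 0, 0]]

r2 → r2 + r1
  [ 1   0   -2  2 ]
  [ 0   0    0  0 ]
  [ 0   1    1  0 ]
  [ 3  -4  -10  6 ]
r4 → r4 − 3·r1
  [ 1   0  -2  2 ]
  [ 0   0   0  0 ]
  [ 0   1   1  0 ]
  [ 0  -4  -4  0 ]
r2 <=> r3
  [ 1   0  -2  2 ]
  [ 0   1   1  0 ]
  [ 0   0   0  0 ]
  [ 0  -4  -4  0 ]
r4 → r4 + 4·r2
  [ 1  0  -2  2 ]
  [ 0  1   1  0 ]
  [ 0  0   0  0 ]
  [ 0  0   0  0 ]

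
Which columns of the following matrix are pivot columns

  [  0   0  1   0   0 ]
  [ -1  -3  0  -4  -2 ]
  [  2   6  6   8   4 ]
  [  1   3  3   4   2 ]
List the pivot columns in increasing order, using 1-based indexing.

1, 3

Swap ρ1 and ρ2.
Multiply ρ1 by -1.
Subtract 2 times ρ1 from ρ3.
Subtract ρ1 from ρ4.
Subtract 6 times ρ2 from ρ3.
Subtract 3 times ρ2 from ρ4.
Pivot columns are the columns containing a leading 1.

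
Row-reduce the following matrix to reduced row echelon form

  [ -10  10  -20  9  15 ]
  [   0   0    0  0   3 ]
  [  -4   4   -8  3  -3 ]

[[1, -1, 2, 0, 0], [0, 0, 0, 1, 0], [0, 0, 0, 0, 1]]

ρ1 := -1/10·ρ1
  [  1  -1   2  -9/10  -3/2 ]
  [  0   0   0      0     3 ]
  [ -4   4  -8      3    -3 ]
ρ3 := ρ3 + 4·ρ1
  [ 1  -1  2  -9/10  -3/2 ]
  [ 0   0  0      0     3 ]
  [ 0   0  0   -3/5    -9 ]
ρ2 <=> ρ3
  [ 1  -1  2  -9/10  -3/2 ]
  [ 0   0  0   -3/5    -9 ]
  [ 0   0  0      0     3 ]
ρ2 := -5/3·ρ2
  [ 1  -1  2  -9/10  -3/2 ]
  [ 0   0  0      1    15 ]
  [ 0   0  0      0     3 ]
ρ3 := 1/3·ρ3
  [ 1  -1  2  -9/10  -3/2 ]
  [ 0   0  0      1    15 ]
  [ 0   0  0      0     1 ]
ρ2 := ρ2 − 15·ρ3
  [ 1  -1  2  -9/10  -3/2 ]
  [ 0   0  0      1     0 ]
  [ 0   0  0      0     1 ]
ρ1 := ρ1 + 3/2·ρ3
  [ 1  -1  2  -9/10  0 ]
  [ 0   0  0      1  0 ]
  [ 0   0  0      0  1 ]
ρ1 := ρ1 + 9/10·ρ2
  [ 1  -1  2  0  0 ]
  [ 0   0  0  1  0 ]
  [ 0   0  0  0  1 ]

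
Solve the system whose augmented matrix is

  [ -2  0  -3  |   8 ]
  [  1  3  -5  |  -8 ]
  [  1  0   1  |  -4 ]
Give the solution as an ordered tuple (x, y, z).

Multiply ρ1 by -1/2.
  [ 1  0  3/2  |  -4 ]
  [ 1  3   -5  |  -8 ]
  [ 1  0    1  |  -4 ]
Subtract ρ1 from ρ2.
  [ 1  0    3/2  |  -4 ]
  [ 0  3  -13/2  |  -4 ]
  [ 1  0      1  |  -4 ]
Subtract ρ1 from ρ3.
  [ 1  0    3/2  |  -4 ]
  [ 0  3  -13/2  |  -4 ]
  [ 0  0   -1/2  |   0 ]
Multiply ρ2 by 1/3.
  [ 1  0    3/2  |    -4 ]
  [ 0  1  -13/6  |  -4/3 ]
  [ 0  0   -1/2  |     0 ]
Multiply ρ3 by -2.
  [ 1  0    3/2  |    -4 ]
  [ 0  1  -13/6  |  -4/3 ]
  [ 0  0      1  |     0 ]
Add 13/6 times ρ3 to ρ2.
  [ 1  0  3/2  |    -4 ]
  [ 0  1    0  |  -4/3 ]
  [ 0  0    1  |     0 ]
Subtract 3/2 times ρ3 from ρ1.
  [ 1  0  0  |    -4 ]
  [ 0  1  0  |  -4/3 ]
  [ 0  0  1  |     0 ]
Reading off the last column: x = -4, y = -4/3, z = 0.

(-4, -4/3, 0)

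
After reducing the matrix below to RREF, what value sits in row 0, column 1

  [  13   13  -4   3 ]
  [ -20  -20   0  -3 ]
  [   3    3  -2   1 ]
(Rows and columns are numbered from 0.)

1

R1 ← 1/13·R1
  [   1    1  -4/13  3/13 ]
  [ -20  -20      0    -3 ]
  [   3    3     -2     1 ]
R2 ← R2 + 20·R1
  [ 1  1   -4/13   3/13 ]
  [ 0  0  -80/13  21/13 ]
  [ 3  3      -2      1 ]
R3 ← R3 − 3·R1
  [ 1  1   -4/13   3/13 ]
  [ 0  0  -80/13  21/13 ]
  [ 0  0  -14/13   4/13 ]
R2 ← -13/80·R2
  [ 1  1   -4/13    3/13 ]
  [ 0  0       1  -21/80 ]
  [ 0  0  -14/13    4/13 ]
R3 ← R3 + 14/13·R2
  [ 1  1  -4/13    3/13 ]
  [ 0  0      1  -21/80 ]
  [ 0  0      0    1/40 ]
R3 ← 40·R3
  [ 1  1  -4/13    3/13 ]
  [ 0  0      1  -21/80 ]
  [ 0  0      0       1 ]
R2 ← R2 + 21/80·R3
  [ 1  1  -4/13  3/13 ]
  [ 0  0      1     0 ]
  [ 0  0      0     1 ]
R1 ← R1 − 3/13·R3
  [ 1  1  -4/13  0 ]
  [ 0  0      1  0 ]
  [ 0  0      0  1 ]
R1 ← R1 + 4/13·R2
  [ 1  1  0  0 ]
  [ 0  0  1  0 ]
  [ 0  0  0  1 ]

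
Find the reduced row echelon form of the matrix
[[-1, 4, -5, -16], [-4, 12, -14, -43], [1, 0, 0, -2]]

R1 ← -1·R1
R2 ← R2 + 4·R1
R3 ← R3 − R1
R2 ← -1/4·R2
R3 ← R3 − 4·R2
R2 ← R2 + 3/2·R3
R1 ← R1 − 5·R3
R1 ← R1 + 4·R2

[[1, 0, 0, -2], [0, 1, 0, -3/4], [0, 0, 1, 3]]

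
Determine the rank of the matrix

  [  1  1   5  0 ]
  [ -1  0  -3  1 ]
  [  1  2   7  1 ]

rank = 2

R2 -> R2 + R1
R3 -> R3 − R1
R3 -> R3 − R2
R1 -> R1 − R2
The reduced form has 2 nonzero rows.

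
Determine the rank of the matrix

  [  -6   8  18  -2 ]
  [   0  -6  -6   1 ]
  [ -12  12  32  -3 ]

rank = 3

R1 ← -1/6·R1
R3 ← R3 + 12·R1
R2 ← -1/6·R2
R3 ← R3 + 4·R2
R3 ← 3·R3
R2 ← R2 + 1/6·R3
R1 ← R1 − 1/3·R3
R1 ← R1 + 4/3·R2
The reduced form has 3 nonzero rows.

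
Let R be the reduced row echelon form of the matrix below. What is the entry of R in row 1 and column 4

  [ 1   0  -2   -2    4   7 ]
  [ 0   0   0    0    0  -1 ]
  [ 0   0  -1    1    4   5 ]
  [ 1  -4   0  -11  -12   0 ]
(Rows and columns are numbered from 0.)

ρ4 -> ρ4 − ρ1
  [ 1   0  -2  -2    4   7 ]
  [ 0   0   0   0    0  -1 ]
  [ 0   0  -1   1    4   5 ]
  [ 0  -4   2  -9  -16  -7 ]
ρ2 ↔ ρ4
  [ 1   0  -2  -2    4   7 ]
  [ 0  -4   2  -9  -16  -7 ]
  [ 0   0  -1   1    4   5 ]
  [ 0   0   0   0    0  -1 ]
ρ2 -> -1/4·ρ2
  [ 1  0    -2   -2  4    7 ]
  [ 0  1  -1/2  9/4  4  7/4 ]
  [ 0  0    -1    1  4    5 ]
  [ 0  0     0    0  0   -1 ]
ρ3 -> -1·ρ3
  [ 1  0    -2   -2   4    7 ]
  [ 0  1  -1/2  9/4   4  7/4 ]
  [ 0  0     1   -1  -4   -5 ]
  [ 0  0     0    0   0   -1 ]
ρ4 -> -1·ρ4
  [ 1  0    -2   -2   4    7 ]
  [ 0  1  -1/2  9/4   4  7/4 ]
  [ 0  0     1   -1  -4   -5 ]
  [ 0  0     0    0   0    1 ]
ρ3 -> ρ3 + 5·ρ4
  [ 1  0    -2   -2   4    7 ]
  [ 0  1  -1/2  9/4   4  7/4 ]
  [ 0  0     1   -1  -4    0 ]
  [ 0  0     0    0   0    1 ]
ρ2 -> ρ2 − 7/4·ρ4
  [ 1  0    -2   -2   4  7 ]
  [ 0  1  -1/2  9/4   4  0 ]
  [ 0  0     1   -1  -4  0 ]
  [ 0  0     0    0   0  1 ]
ρ1 -> ρ1 − 7·ρ4
  [ 1  0    -2   -2   4  0 ]
  [ 0  1  -1/2  9/4   4  0 ]
  [ 0  0     1   -1  -4  0 ]
  [ 0  0     0    0   0  1 ]
ρ2 -> ρ2 + 1/2·ρ3
  [ 1  0  -2   -2   4  0 ]
  [ 0  1   0  7/4   2  0 ]
  [ 0  0   1   -1  -4  0 ]
  [ 0  0   0    0   0  1 ]
ρ1 -> ρ1 + 2·ρ3
  [ 1  0  0   -4  -4  0 ]
  [ 0  1  0  7/4   2  0 ]
  [ 0  0  1   -1  -4  0 ]
  [ 0  0  0    0   0  1 ]

2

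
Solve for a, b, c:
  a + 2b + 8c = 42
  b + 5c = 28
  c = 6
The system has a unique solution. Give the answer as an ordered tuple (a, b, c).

Form the augmented matrix and row-reduce:
  [ 1  2  8  |  42 ]
  [ 0  1  5  |  28 ]
  [ 0  0  1  |   6 ]
Subtract 5 times R3 from R2.
  [ 1  2  8  |  42 ]
  [ 0  1  0  |  -2 ]
  [ 0  0  1  |   6 ]
Subtract 8 times R3 from R1.
  [ 1  2  0  |  -6 ]
  [ 0  1  0  |  -2 ]
  [ 0  0  1  |   6 ]
Subtract 2 times R2 from R1.
  [ 1  0  0  |  -2 ]
  [ 0  1  0  |  -2 ]
  [ 0  0  1  |   6 ]
Reading off the last column: a = -2, b = -2, c = 6.

(-2, -2, 6)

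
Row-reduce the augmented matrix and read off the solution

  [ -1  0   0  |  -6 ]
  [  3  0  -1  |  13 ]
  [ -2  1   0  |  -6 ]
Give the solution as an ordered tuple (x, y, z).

(6, 6, 5)

R1 -> -1·R1
  [  1  0   0  |   6 ]
  [  3  0  -1  |  13 ]
  [ -2  1   0  |  -6 ]
R2 -> R2 − 3·R1
  [  1  0   0  |   6 ]
  [  0  0  -1  |  -5 ]
  [ -2  1   0  |  -6 ]
R3 -> R3 + 2·R1
  [ 1  0   0  |   6 ]
  [ 0  0  -1  |  -5 ]
  [ 0  1   0  |   6 ]
R2 <-> R3
  [ 1  0   0  |   6 ]
  [ 0  1   0  |   6 ]
  [ 0  0  -1  |  -5 ]
R3 -> -1·R3
  [ 1  0  0  |  6 ]
  [ 0  1  0  |  6 ]
  [ 0  0  1  |  5 ]
Reading off the last column: x = 6, y = 6, z = 5.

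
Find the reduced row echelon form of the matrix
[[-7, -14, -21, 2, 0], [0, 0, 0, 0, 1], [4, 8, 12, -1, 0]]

ρ1 ← -1/7·ρ1
  [ 1  2   3  -2/7  0 ]
  [ 0  0   0     0  1 ]
  [ 4  8  12    -1  0 ]
ρ3 ← ρ3 − 4·ρ1
  [ 1  2  3  -2/7  0 ]
  [ 0  0  0     0  1 ]
  [ 0  0  0   1/7  0 ]
ρ2 <-> ρ3
  [ 1  2  3  -2/7  0 ]
  [ 0  0  0   1/7  0 ]
  [ 0  0  0     0  1 ]
ρ2 ← 7·ρ2
  [ 1  2  3  -2/7  0 ]
  [ 0  0  0     1  0 ]
  [ 0  0  0     0  1 ]
ρ1 ← ρ1 + 2/7·ρ2
  [ 1  2  3  0  0 ]
  [ 0  0  0  1  0 ]
  [ 0  0  0  0  1 ]

[[1, 2, 3, 0, 0], [0, 0, 0, 1, 0], [0, 0, 0, 0, 1]]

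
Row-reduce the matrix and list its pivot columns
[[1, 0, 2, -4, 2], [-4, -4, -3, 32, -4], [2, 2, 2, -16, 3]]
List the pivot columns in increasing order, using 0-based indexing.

0, 1, 2

r2 := r2 + 4·r1
  [ 1   0  2   -4  2 ]
  [ 0  -4  5   16  4 ]
  [ 2   2  2  -16  3 ]
r3 := r3 − 2·r1
  [ 1   0   2  -4   2 ]
  [ 0  -4   5  16   4 ]
  [ 0   2  -2  -8  -1 ]
r2 := -1/4·r2
  [ 1  0     2  -4   2 ]
  [ 0  1  -5/4  -4  -1 ]
  [ 0  2    -2  -8  -1 ]
r3 := r3 − 2·r2
  [ 1  0     2  -4   2 ]
  [ 0  1  -5/4  -4  -1 ]
  [ 0  0   1/2   0   1 ]
r3 := 2·r3
  [ 1  0     2  -4   2 ]
  [ 0  1  -5/4  -4  -1 ]
  [ 0  0     1   0   2 ]
r2 := r2 + 5/4·r3
  [ 1  0  2  -4    2 ]
  [ 0  1  0  -4  3/2 ]
  [ 0  0  1   0    2 ]
r1 := r1 − 2·r3
  [ 1  0  0  -4   -2 ]
  [ 0  1  0  -4  3/2 ]
  [ 0  0  1   0    2 ]
Pivot columns are the columns containing a leading 1.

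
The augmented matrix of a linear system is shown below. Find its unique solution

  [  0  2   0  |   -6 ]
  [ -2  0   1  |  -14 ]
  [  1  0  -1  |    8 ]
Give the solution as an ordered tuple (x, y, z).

R1 <=> R2
  [ -2  0   1  |  -14 ]
  [  0  2   0  |   -6 ]
  [  1  0  -1  |    8 ]
R1 -> -1/2·R1
  [ 1  0  -1/2  |   7 ]
  [ 0  2     0  |  -6 ]
  [ 1  0    -1  |   8 ]
R3 -> R3 − R1
  [ 1  0  -1/2  |   7 ]
  [ 0  2     0  |  -6 ]
  [ 0  0  -1/2  |   1 ]
R2 -> 1/2·R2
  [ 1  0  -1/2  |   7 ]
  [ 0  1     0  |  -3 ]
  [ 0  0  -1/2  |   1 ]
R3 -> -2·R3
  [ 1  0  -1/2  |   7 ]
  [ 0  1     0  |  -3 ]
  [ 0  0     1  |  -2 ]
R1 -> R1 + 1/2·R3
  [ 1  0  0  |   6 ]
  [ 0  1  0  |  -3 ]
  [ 0  0  1  |  -2 ]
Reading off the last column: x = 6, y = -3, z = -2.

(6, -3, -2)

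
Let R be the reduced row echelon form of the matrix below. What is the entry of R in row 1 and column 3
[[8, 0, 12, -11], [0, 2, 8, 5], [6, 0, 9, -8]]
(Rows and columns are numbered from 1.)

3/2

ρ1 → 1/8·ρ1
  [ 1  0  3/2  -11/8 ]
  [ 0  2    8      5 ]
  [ 6  0    9     -8 ]
ρ3 → ρ3 − 6·ρ1
  [ 1  0  3/2  -11/8 ]
  [ 0  2    8      5 ]
  [ 0  0    0    1/4 ]
ρ2 → 1/2·ρ2
  [ 1  0  3/2  -11/8 ]
  [ 0  1    4    5/2 ]
  [ 0  0    0    1/4 ]
ρ3 → 4·ρ3
  [ 1  0  3/2  -11/8 ]
  [ 0  1    4    5/2 ]
  [ 0  0    0      1 ]
ρ2 → ρ2 − 5/2·ρ3
  [ 1  0  3/2  -11/8 ]
  [ 0  1    4      0 ]
  [ 0  0    0      1 ]
ρ1 → ρ1 + 11/8·ρ3
  [ 1  0  3/2  0 ]
  [ 0  1    4  0 ]
  [ 0  0    0  1 ]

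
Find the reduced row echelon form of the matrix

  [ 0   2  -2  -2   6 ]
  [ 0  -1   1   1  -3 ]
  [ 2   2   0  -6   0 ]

R1 <-> R3
  [ 2   2   0  -6   0 ]
  [ 0  -1   1   1  -3 ]
  [ 0   2  -2  -2   6 ]
R1 → 1/2·R1
  [ 1   1   0  -3   0 ]
  [ 0  -1   1   1  -3 ]
  [ 0   2  -2  -2   6 ]
R2 → -1·R2
  [ 1  1   0  -3  0 ]
  [ 0  1  -1  -1  3 ]
  [ 0  2  -2  -2  6 ]
R3 → R3 − 2·R2
  [ 1  1   0  -3  0 ]
  [ 0  1  -1  -1  3 ]
  [ 0  0   0   0  0 ]
R1 → R1 − R2
  [ 1  0   1  -2  -3 ]
  [ 0  1  -1  -1   3 ]
  [ 0  0   0   0   0 ]

[[1, 0, 1, -2, -3], [0, 1, -1, -1, 3], [0, 0, 0, 0, 0]]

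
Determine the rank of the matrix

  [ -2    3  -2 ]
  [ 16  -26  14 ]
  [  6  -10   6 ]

ρ1 -> -1/2·ρ1
ρ2 -> ρ2 − 16·ρ1
ρ3 -> ρ3 − 6·ρ1
ρ2 -> -1/2·ρ2
ρ3 -> ρ3 + ρ2
ρ2 -> ρ2 − ρ3
ρ1 -> ρ1 − ρ3
ρ1 -> ρ1 + 3/2·ρ2
The reduced form has 3 nonzero rows.

rank = 3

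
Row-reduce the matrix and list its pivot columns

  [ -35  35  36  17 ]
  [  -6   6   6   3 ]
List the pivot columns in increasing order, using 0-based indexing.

R1 ← -1/35·R1
R2 ← R2 + 6·R1
R2 ← -35/6·R2
R1 ← R1 + 36/35·R2
Pivot columns are the columns containing a leading 1.

0, 2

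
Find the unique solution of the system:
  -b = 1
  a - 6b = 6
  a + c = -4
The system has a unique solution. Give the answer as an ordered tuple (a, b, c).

(0, -1, -4)

Form the augmented matrix and row-reduce:
  [ 0  -1  0  |   1 ]
  [ 1  -6  0  |   6 ]
  [ 1   0  1  |  -4 ]
R1 <-> R2
R3 := R3 − R1
R2 := -1·R2
R3 := R3 − 6·R2
R1 := R1 + 6·R2
Reading off the last column: a = 0, b = -1, c = -4.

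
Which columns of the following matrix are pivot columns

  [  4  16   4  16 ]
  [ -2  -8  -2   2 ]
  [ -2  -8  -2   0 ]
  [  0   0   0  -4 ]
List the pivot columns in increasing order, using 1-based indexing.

R1 ← 1/4·R1
  [  1   4   1   4 ]
  [ -2  -8  -2   2 ]
  [ -2  -8  -2   0 ]
  [  0   0   0  -4 ]
R2 ← R2 + 2·R1
  [  1   4   1   4 ]
  [  0   0   0  10 ]
  [ -2  -8  -2   0 ]
  [  0   0   0  -4 ]
R3 ← R3 + 2·R1
  [ 1  4  1   4 ]
  [ 0  0  0  10 ]
  [ 0  0  0   8 ]
  [ 0  0  0  -4 ]
R2 ← 1/10·R2
  [ 1  4  1   4 ]
  [ 0  0  0   1 ]
  [ 0  0  0   8 ]
  [ 0  0  0  -4 ]
R3 ← R3 − 8·R2
  [ 1  4  1   4 ]
  [ 0  0  0   1 ]
  [ 0  0  0   0 ]
  [ 0  0  0  -4 ]
R4 ← R4 + 4·R2
  [ 1  4  1  4 ]
  [ 0  0  0  1 ]
  [ 0  0  0  0 ]
  [ 0  0  0  0 ]
R1 ← R1 − 4·R2
  [ 1  4  1  0 ]
  [ 0  0  0  1 ]
  [ 0  0  0  0 ]
  [ 0  0  0  0 ]
Pivot columns are the columns containing a leading 1.

1, 4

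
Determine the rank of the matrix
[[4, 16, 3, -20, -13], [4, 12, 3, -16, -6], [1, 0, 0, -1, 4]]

rank = 3

R1 ← 1/4·R1
  [ 1   4  3/4   -5  -13/4 ]
  [ 4  12    3  -16     -6 ]
  [ 1   0    0   -1      4 ]
R2 ← R2 − 4·R1
  [ 1   4  3/4  -5  -13/4 ]
  [ 0  -4    0   4      7 ]
  [ 1   0    0  -1      4 ]
R3 ← R3 − R1
  [ 1   4   3/4  -5  -13/4 ]
  [ 0  -4     0   4      7 ]
  [ 0  -4  -3/4   4   29/4 ]
R2 ← -1/4·R2
  [ 1   4   3/4  -5  -13/4 ]
  [ 0   1     0  -1   -7/4 ]
  [ 0  -4  -3/4   4   29/4 ]
R3 ← R3 + 4·R2
  [ 1  4   3/4  -5  -13/4 ]
  [ 0  1     0  -1   -7/4 ]
  [ 0  0  -3/4   0    1/4 ]
R3 ← -4/3·R3
  [ 1  4  3/4  -5  -13/4 ]
  [ 0  1    0  -1   -7/4 ]
  [ 0  0    1   0   -1/3 ]
R1 ← R1 − 3/4·R3
  [ 1  4  0  -5    -3 ]
  [ 0  1  0  -1  -7/4 ]
  [ 0  0  1   0  -1/3 ]
R1 ← R1 − 4·R2
  [ 1  0  0  -1     4 ]
  [ 0  1  0  -1  -7/4 ]
  [ 0  0  1   0  -1/3 ]
The reduced form has 3 nonzero rows.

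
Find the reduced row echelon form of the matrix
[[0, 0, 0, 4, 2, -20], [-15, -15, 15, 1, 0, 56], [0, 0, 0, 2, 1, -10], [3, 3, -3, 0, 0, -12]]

Swap R1 and R2.
Multiply R1 by -1/15.
Subtract 3 times R1 from R4.
Multiply R2 by 1/4.
Subtract 2 times R2 from R3.
Subtract 1/5 times R2 from R4.
Swap R3 and R4.
Multiply R3 by -10.
Subtract 1/2 times R3 from R2.
Add 1/15 times R2 to R1.

[[1, 1, -1, 0, 0, -4], [0, 0, 0, 1, 0, -4], [0, 0, 0, 0, 1, -2], [0, 0, 0, 0, 0, 0]]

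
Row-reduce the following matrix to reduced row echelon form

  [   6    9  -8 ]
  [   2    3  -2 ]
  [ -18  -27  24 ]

ρ1 := 1/6·ρ1
  [   1  3/2  -4/3 ]
  [   2    3    -2 ]
  [ -18  -27    24 ]
ρ2 := ρ2 − 2·ρ1
  [   1  3/2  -4/3 ]
  [   0    0   2/3 ]
  [ -18  -27    24 ]
ρ3 := ρ3 + 18·ρ1
  [ 1  3/2  -4/3 ]
  [ 0    0   2/3 ]
  [ 0    0     0 ]
ρ2 := 3/2·ρ2
  [ 1  3/2  -4/3 ]
  [ 0    0     1 ]
  [ 0    0     0 ]
ρ1 := ρ1 + 4/3·ρ2
  [ 1  3/2  0 ]
  [ 0    0  1 ]
  [ 0    0  0 ]

[[1, 3/2, 0], [0, 0, 1], [0, 0, 0]]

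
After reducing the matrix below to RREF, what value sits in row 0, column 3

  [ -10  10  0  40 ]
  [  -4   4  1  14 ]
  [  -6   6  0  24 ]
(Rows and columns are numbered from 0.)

-4

ρ1 → -1/10·ρ1
  [  1  -1  0  -4 ]
  [ -4   4  1  14 ]
  [ -6   6  0  24 ]
ρ2 → ρ2 + 4·ρ1
  [  1  -1  0  -4 ]
  [  0   0  1  -2 ]
  [ -6   6  0  24 ]
ρ3 → ρ3 + 6·ρ1
  [ 1  -1  0  -4 ]
  [ 0   0  1  -2 ]
  [ 0   0  0   0 ]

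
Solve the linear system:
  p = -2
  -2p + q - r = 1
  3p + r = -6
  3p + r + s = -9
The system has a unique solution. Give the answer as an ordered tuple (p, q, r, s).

(-2, -3, 0, -3)

Form the augmented matrix and row-reduce:
  [  1  0   0  0  |  -2 ]
  [ -2  1  -1  0  |   1 ]
  [  3  0   1  0  |  -6 ]
  [  3  0   1  1  |  -9 ]
Add 2 times R1 to R2.
  [ 1  0   0  0  |  -2 ]
  [ 0  1  -1  0  |  -3 ]
  [ 3  0   1  0  |  -6 ]
  [ 3  0   1  1  |  -9 ]
Subtract 3 times R1 from R3.
  [ 1  0   0  0  |  -2 ]
  [ 0  1  -1  0  |  -3 ]
  [ 0  0   1  0  |   0 ]
  [ 3  0   1  1  |  -9 ]
Subtract 3 times R1 from R4.
  [ 1  0   0  0  |  -2 ]
  [ 0  1  -1  0  |  -3 ]
  [ 0  0   1  0  |   0 ]
  [ 0  0   1  1  |  -3 ]
Subtract R3 from R4.
  [ 1  0   0  0  |  -2 ]
  [ 0  1  -1  0  |  -3 ]
  [ 0  0   1  0  |   0 ]
  [ 0  0   0  1  |  -3 ]
Add R3 to R2.
  [ 1  0  0  0  |  -2 ]
  [ 0  1  0  0  |  -3 ]
  [ 0  0  1  0  |   0 ]
  [ 0  0  0  1  |  -3 ]
Reading off the last column: p = -2, q = -3, r = 0, s = -3.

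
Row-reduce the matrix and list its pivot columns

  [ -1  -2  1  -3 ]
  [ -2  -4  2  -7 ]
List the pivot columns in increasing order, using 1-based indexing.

R1 → -1·R1
  [  1   2  -1   3 ]
  [ -2  -4   2  -7 ]
R2 → R2 + 2·R1
  [ 1  2  -1   3 ]
  [ 0  0   0  -1 ]
R2 → -1·R2
  [ 1  2  -1  3 ]
  [ 0  0   0  1 ]
R1 → R1 − 3·R2
  [ 1  2  -1  0 ]
  [ 0  0   0  1 ]
Pivot columns are the columns containing a leading 1.

1, 4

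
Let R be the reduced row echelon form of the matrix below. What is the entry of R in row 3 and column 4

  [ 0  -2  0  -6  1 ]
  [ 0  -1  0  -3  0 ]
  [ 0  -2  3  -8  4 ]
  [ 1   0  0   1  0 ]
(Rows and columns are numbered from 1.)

R1 <-> R4
  [ 1   0  0   1  0 ]
  [ 0  -1  0  -3  0 ]
  [ 0  -2  3  -8  4 ]
  [ 0  -2  0  -6  1 ]
R2 ← -1·R2
  [ 1   0  0   1  0 ]
  [ 0   1  0   3  0 ]
  [ 0  -2  3  -8  4 ]
  [ 0  -2  0  -6  1 ]
R3 ← R3 + 2·R2
  [ 1   0  0   1  0 ]
  [ 0   1  0   3  0 ]
  [ 0   0  3  -2  4 ]
  [ 0  -2  0  -6  1 ]
R4 ← R4 + 2·R2
  [ 1  0  0   1  0 ]
  [ 0  1  0   3  0 ]
  [ 0  0  3  -2  4 ]
  [ 0  0  0   0  1 ]
R3 ← 1/3·R3
  [ 1  0  0     1    0 ]
  [ 0  1  0     3    0 ]
  [ 0  0  1  -2/3  4/3 ]
  [ 0  0  0     0    1 ]
R3 ← R3 − 4/3·R4
  [ 1  0  0     1  0 ]
  [ 0  1  0     3  0 ]
  [ 0  0  1  -2/3  0 ]
  [ 0  0  0     0  1 ]

-2/3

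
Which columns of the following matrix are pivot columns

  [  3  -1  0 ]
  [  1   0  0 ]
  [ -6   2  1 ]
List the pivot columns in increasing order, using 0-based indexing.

R1 ← 1/3·R1
  [  1  -1/3  0 ]
  [  1     0  0 ]
  [ -6     2  1 ]
R2 ← R2 − R1
  [  1  -1/3  0 ]
  [  0   1/3  0 ]
  [ -6     2  1 ]
R3 ← R3 + 6·R1
  [ 1  -1/3  0 ]
  [ 0   1/3  0 ]
  [ 0     0  1 ]
R2 ← 3·R2
  [ 1  -1/3  0 ]
  [ 0     1  0 ]
  [ 0     0  1 ]
R1 ← R1 + 1/3·R2
  [ 1  0  0 ]
  [ 0  1  0 ]
  [ 0  0  1 ]
Pivot columns are the columns containing a leading 1.

0, 1, 2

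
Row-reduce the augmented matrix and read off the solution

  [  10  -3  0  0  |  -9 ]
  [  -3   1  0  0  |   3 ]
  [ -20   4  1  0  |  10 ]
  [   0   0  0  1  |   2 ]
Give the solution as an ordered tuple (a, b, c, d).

R1 → 1/10·R1
R2 → R2 + 3·R1
R3 → R3 + 20·R1
R2 → 10·R2
R3 → R3 + 2·R2
R1 → R1 + 3/10·R2
Reading off the last column: a = 0, b = 3, c = -2, d = 2.

(0, 3, -2, 2)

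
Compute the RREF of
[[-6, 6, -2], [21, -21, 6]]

R1 ← -1/6·R1
  [  1   -1  1/3 ]
  [ 21  -21    6 ]
R2 ← R2 − 21·R1
  [ 1  -1  1/3 ]
  [ 0   0   -1 ]
R2 ← -1·R2
  [ 1  -1  1/3 ]
  [ 0   0    1 ]
R1 ← R1 − 1/3·R2
  [ 1  -1  0 ]
  [ 0   0  1 ]

[[1, -1, 0], [0, 0, 1]]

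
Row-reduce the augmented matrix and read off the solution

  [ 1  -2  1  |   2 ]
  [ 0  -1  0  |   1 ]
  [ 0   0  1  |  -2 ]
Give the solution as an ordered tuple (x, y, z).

R2 -> -1·R2
  [ 1  -2  1  |   2 ]
  [ 0   1  0  |  -1 ]
  [ 0   0  1  |  -2 ]
R1 -> R1 − R3
  [ 1  -2  0  |   4 ]
  [ 0   1  0  |  -1 ]
  [ 0   0  1  |  -2 ]
R1 -> R1 + 2·R2
  [ 1  0  0  |   2 ]
  [ 0  1  0  |  -1 ]
  [ 0  0  1  |  -2 ]
Reading off the last column: x = 2, y = -1, z = -2.

(2, -1, -2)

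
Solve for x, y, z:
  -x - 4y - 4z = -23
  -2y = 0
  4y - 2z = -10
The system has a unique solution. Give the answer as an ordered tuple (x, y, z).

Form the augmented matrix and row-reduce:
  [ -1  -4  -4  |  -23 ]
  [  0  -2   0  |    0 ]
  [  0   4  -2  |  -10 ]
R1 → -1·R1
R2 → -1/2·R2
R3 → R3 − 4·R2
R3 → -1/2·R3
R1 → R1 − 4·R3
R1 → R1 − 4·R2
Reading off the last column: x = 3, y = 0, z = 5.

(3, 0, 5)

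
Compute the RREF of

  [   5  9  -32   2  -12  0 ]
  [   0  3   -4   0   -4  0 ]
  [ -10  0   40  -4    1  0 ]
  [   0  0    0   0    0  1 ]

[[1, 0, -4, 2/5, 0, 0], [0, 1, -4/3, 0, 0, 0], [0, 0, 0, 0, 1, 0], [0, 0, 0, 0, 0, 1]]

ρ1 -> 1/5·ρ1
  [   1  9/5  -32/5  2/5  -12/5  0 ]
  [   0    3     -4    0     -4  0 ]
  [ -10    0     40   -4      1  0 ]
  [   0    0      0    0      0  1 ]
ρ3 -> ρ3 + 10·ρ1
  [ 1  9/5  -32/5  2/5  -12/5  0 ]
  [ 0    3     -4    0     -4  0 ]
  [ 0   18    -24    0    -23  0 ]
  [ 0    0      0    0      0  1 ]
ρ2 -> 1/3·ρ2
  [ 1  9/5  -32/5  2/5  -12/5  0 ]
  [ 0    1   -4/3    0   -4/3  0 ]
  [ 0   18    -24    0    -23  0 ]
  [ 0    0      0    0      0  1 ]
ρ3 -> ρ3 − 18·ρ2
  [ 1  9/5  -32/5  2/5  -12/5  0 ]
  [ 0    1   -4/3    0   -4/3  0 ]
  [ 0    0      0    0      1  0 ]
  [ 0    0      0    0      0  1 ]
ρ2 -> ρ2 + 4/3·ρ3
  [ 1  9/5  -32/5  2/5  -12/5  0 ]
  [ 0    1   -4/3    0      0  0 ]
  [ 0    0      0    0      1  0 ]
  [ 0    0      0    0      0  1 ]
ρ1 -> ρ1 + 12/5·ρ3
  [ 1  9/5  -32/5  2/5  0  0 ]
  [ 0    1   -4/3    0  0  0 ]
  [ 0    0      0    0  1  0 ]
  [ 0    0      0    0  0  1 ]
ρ1 -> ρ1 − 9/5·ρ2
  [ 1  0    -4  2/5  0  0 ]
  [ 0  1  -4/3    0  0  0 ]
  [ 0  0     0    0  1  0 ]
  [ 0  0     0    0  0  1 ]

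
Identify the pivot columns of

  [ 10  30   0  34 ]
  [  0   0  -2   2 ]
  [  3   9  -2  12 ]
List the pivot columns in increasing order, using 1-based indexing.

R1 -> 1/10·R1
R3 -> R3 − 3·R1
R2 -> -1/2·R2
R3 -> R3 + 2·R2
R3 -> -5·R3
R2 -> R2 + R3
R1 -> R1 − 17/5·R3
Pivot columns are the columns containing a leading 1.

1, 3, 4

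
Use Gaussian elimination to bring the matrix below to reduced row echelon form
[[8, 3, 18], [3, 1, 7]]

ρ1 ← 1/8·ρ1
  [ 1  3/8  9/4 ]
  [ 3    1    7 ]
ρ2 ← ρ2 − 3·ρ1
  [ 1   3/8  9/4 ]
  [ 0  -1/8  1/4 ]
ρ2 ← -8·ρ2
  [ 1  3/8  9/4 ]
  [ 0    1   -2 ]
ρ1 ← ρ1 − 3/8·ρ2
  [ 1  0   3 ]
  [ 0  1  -2 ]

[[1, 0, 3], [0, 1, -2]]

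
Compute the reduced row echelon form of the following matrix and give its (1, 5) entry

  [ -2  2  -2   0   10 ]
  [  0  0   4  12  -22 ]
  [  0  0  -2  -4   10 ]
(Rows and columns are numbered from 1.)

-1

ρ1 := -1/2·ρ1
  [ 1  -1   1   0   -5 ]
  [ 0   0   4  12  -22 ]
  [ 0   0  -2  -4   10 ]
ρ2 := 1/4·ρ2
  [ 1  -1   1   0     -5 ]
  [ 0   0   1   3  -11/2 ]
  [ 0   0  -2  -4     10 ]
ρ3 := ρ3 + 2·ρ2
  [ 1  -1  1  0     -5 ]
  [ 0   0  1  3  -11/2 ]
  [ 0   0  0  2     -1 ]
ρ3 := 1/2·ρ3
  [ 1  -1  1  0     -5 ]
  [ 0   0  1  3  -11/2 ]
  [ 0   0  0  1   -1/2 ]
ρ2 := ρ2 − 3·ρ3
  [ 1  -1  1  0    -5 ]
  [ 0   0  1  0    -4 ]
  [ 0   0  0  1  -1/2 ]
ρ1 := ρ1 − ρ2
  [ 1  -1  0  0    -1 ]
  [ 0   0  1  0    -4 ]
  [ 0   0  0  1  -1/2 ]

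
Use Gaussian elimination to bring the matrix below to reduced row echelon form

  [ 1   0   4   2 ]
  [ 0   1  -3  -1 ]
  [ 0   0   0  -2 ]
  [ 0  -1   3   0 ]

ρ4 := ρ4 + ρ2
  [ 1  0   4   2 ]
  [ 0  1  -3  -1 ]
  [ 0  0   0  -2 ]
  [ 0  0   0  -1 ]
ρ3 := -1/2·ρ3
  [ 1  0   4   2 ]
  [ 0  1  -3  -1 ]
  [ 0  0   0   1 ]
  [ 0  0   0  -1 ]
ρ4 := ρ4 + ρ3
  [ 1  0   4   2 ]
  [ 0  1  -3  -1 ]
  [ 0  0   0   1 ]
  [ 0  0   0   0 ]
ρ2 := ρ2 + ρ3
  [ 1  0   4  2 ]
  [ 0  1  -3  0 ]
  [ 0  0   0  1 ]
  [ 0  0   0  0 ]
ρ1 := ρ1 − 2·ρ3
  [ 1  0   4  0 ]
  [ 0  1  -3  0 ]
  [ 0  0   0  1 ]
  [ 0  0   0  0 ]

[[1, 0, 4, 0], [0, 1, -3, 0], [0, 0, 0, 1], [0, 0, 0, 0]]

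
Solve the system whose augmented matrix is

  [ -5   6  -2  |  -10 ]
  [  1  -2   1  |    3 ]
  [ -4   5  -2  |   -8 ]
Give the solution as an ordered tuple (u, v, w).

(0, -2, -1)

R1 := -1/5·R1
R2 := R2 − R1
R3 := R3 + 4·R1
R2 := -5/4·R2
R3 := R3 − 1/5·R2
R3 := -4·R3
R2 := R2 + 3/4·R3
R1 := R1 − 2/5·R3
R1 := R1 + 6/5·R2
Reading off the last column: u = 0, v = -2, w = -1.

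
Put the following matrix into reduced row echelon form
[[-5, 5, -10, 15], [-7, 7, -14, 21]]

Multiply r1 by -1/5.
  [  1  -1    2  -3 ]
  [ -7   7  -14  21 ]
Add 7 times r1 to r2.
  [ 1  -1  2  -3 ]
  [ 0   0  0   0 ]

[[1, -1, 2, -3], [0, 0, 0, 0]]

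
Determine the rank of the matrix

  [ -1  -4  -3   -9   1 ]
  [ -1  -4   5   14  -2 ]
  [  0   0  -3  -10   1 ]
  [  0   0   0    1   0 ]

Multiply ρ1 by -1.
  [  1   4   3    9  -1 ]
  [ -1  -4   5   14  -2 ]
  [  0   0  -3  -10   1 ]
  [  0   0   0    1   0 ]
Add ρ1 to ρ2.
  [ 1  4   3    9  -1 ]
  [ 0  0   8   23  -3 ]
  [ 0  0  -3  -10   1 ]
  [ 0  0   0    1   0 ]
Multiply ρ2 by 1/8.
  [ 1  4   3     9    -1 ]
  [ 0  0   1  23/8  -3/8 ]
  [ 0  0  -3   -10     1 ]
  [ 0  0   0     1     0 ]
Add 3 times ρ2 to ρ3.
  [ 1  4  3      9    -1 ]
  [ 0  0  1   23/8  -3/8 ]
  [ 0  0  0  -11/8  -1/8 ]
  [ 0  0  0      1     0 ]
Multiply ρ3 by -8/11.
  [ 1  4  3     9    -1 ]
  [ 0  0  1  23/8  -3/8 ]
  [ 0  0  0     1  1/11 ]
  [ 0  0  0     1     0 ]
Subtract ρ3 from ρ4.
  [ 1  4  3     9     -1 ]
  [ 0  0  1  23/8   -3/8 ]
  [ 0  0  0     1   1/11 ]
  [ 0  0  0     0  -1/11 ]
Multiply ρ4 by -11.
  [ 1  4  3     9    -1 ]
  [ 0  0  1  23/8  -3/8 ]
  [ 0  0  0     1  1/11 ]
  [ 0  0  0     0     1 ]
Subtract 1/11 times ρ4 from ρ3.
  [ 1  4  3     9    -1 ]
  [ 0  0  1  23/8  -3/8 ]
  [ 0  0  0     1     0 ]
  [ 0  0  0     0     1 ]
Add 3/8 times ρ4 to ρ2.
  [ 1  4  3     9  -1 ]
  [ 0  0  1  23/8   0 ]
  [ 0  0  0     1   0 ]
  [ 0  0  0     0   1 ]
Add ρ4 to ρ1.
  [ 1  4  3     9  0 ]
  [ 0  0  1  23/8  0 ]
  [ 0  0  0     1  0 ]
  [ 0  0  0     0  1 ]
Subtract 23/8 times ρ3 from ρ2.
  [ 1  4  3  9  0 ]
  [ 0  0  1  0  0 ]
  [ 0  0  0  1  0 ]
  [ 0  0  0  0  1 ]
Subtract 9 times ρ3 from ρ1.
  [ 1  4  3  0  0 ]
  [ 0  0  1  0  0 ]
  [ 0  0  0  1  0 ]
  [ 0  0  0  0  1 ]
Subtract 3 times ρ2 from ρ1.
  [ 1  4  0  0  0 ]
  [ 0  0  1  0  0 ]
  [ 0  0  0  1  0 ]
  [ 0  0  0  0  1 ]
The reduced form has 4 nonzero rows.

rank = 4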